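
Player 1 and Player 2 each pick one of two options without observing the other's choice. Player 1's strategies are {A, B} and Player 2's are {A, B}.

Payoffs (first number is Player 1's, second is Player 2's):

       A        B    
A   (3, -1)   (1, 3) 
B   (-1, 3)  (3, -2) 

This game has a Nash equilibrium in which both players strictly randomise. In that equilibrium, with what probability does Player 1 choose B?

4/9

Let p be the probability that Player 1 plays A. In a completely mixed equilibrium, Player 2 must be indifferent between A and B.
Player 2's expected payoff from A is −p + 3(1−p); from B it is 3p − 2(1−p).
Setting these equal: −4p + 3 = 5p − 2, so p = 5/9.
Therefore Player 1 plays B with probability 1 − 5/9 = 4/9.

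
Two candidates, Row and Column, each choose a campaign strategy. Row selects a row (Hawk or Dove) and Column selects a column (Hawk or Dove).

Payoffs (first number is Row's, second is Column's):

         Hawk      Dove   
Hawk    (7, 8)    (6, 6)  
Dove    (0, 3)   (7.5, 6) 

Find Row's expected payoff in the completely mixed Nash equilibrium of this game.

First find q, the probability Column plays Hawk, from Row's indifference between Hawk and Dove: 7q + 6(1−q) = 7.5(1−q), giving q = 3/17.
Since Row is indifferent in equilibrium, Row's expected payoff equals the payoff from either row against (3/17, 14/17). Using Hawk: 7(3/17) + 6(14/17) = 105/17.

105/17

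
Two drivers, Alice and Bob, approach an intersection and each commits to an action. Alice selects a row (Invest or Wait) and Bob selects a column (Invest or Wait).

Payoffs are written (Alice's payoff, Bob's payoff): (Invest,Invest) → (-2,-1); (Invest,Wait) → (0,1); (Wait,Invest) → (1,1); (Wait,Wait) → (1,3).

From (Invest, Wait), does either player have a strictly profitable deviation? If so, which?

Alice

Alice at (Invest, Wait) earns 0; deviating to Wait yields 1 — a strict improvement.
Bob earns 1; deviating to Invest yields -1 — not better.
Only Alice has a strictly profitable deviation.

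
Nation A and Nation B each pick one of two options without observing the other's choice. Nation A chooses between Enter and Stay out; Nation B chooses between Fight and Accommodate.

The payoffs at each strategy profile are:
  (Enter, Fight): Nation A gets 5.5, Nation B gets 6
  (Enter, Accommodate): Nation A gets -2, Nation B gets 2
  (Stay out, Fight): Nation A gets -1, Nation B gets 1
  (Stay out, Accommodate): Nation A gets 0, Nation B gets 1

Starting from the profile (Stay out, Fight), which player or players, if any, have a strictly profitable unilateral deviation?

Nation A

Nation A at (Stay out, Fight) earns -1; deviating to Enter yields 5.5 — a strict improvement.
Nation B earns 1; deviating to Accommodate yields 1 — not better.
Only Nation A has a strictly profitable deviation.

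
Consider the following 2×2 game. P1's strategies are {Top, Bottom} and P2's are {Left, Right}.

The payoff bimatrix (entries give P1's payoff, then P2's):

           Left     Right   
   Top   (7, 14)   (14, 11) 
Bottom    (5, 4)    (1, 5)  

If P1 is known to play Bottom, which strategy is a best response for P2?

Against Bottom, P2 earns 4 from Left and 5 from Right.
So Right is the best response.

Right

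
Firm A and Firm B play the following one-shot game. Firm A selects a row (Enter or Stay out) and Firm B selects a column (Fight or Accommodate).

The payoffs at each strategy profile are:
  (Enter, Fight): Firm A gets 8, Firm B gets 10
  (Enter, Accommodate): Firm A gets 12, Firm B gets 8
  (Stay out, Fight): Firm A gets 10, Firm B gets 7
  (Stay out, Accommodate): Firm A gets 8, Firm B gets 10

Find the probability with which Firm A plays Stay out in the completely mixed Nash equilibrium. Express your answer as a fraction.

Let r be the probability that Firm A plays Enter. In a completely mixed equilibrium, Firm B must be indifferent between Fight and Accommodate.
Firm B's expected payoff from Fight is 10r + 7(1−r); from Accommodate it is 8r + 10(1−r).
Setting these equal: 3r + 7 = −2r + 10, so r = 3/5.
Therefore Firm A plays Stay out with probability 1 − 3/5 = 2/5.

2/5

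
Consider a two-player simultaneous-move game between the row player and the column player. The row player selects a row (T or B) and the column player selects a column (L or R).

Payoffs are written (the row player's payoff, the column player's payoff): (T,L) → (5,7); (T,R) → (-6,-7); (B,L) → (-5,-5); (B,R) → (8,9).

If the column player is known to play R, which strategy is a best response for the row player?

B

Against R, the row player earns -6 from T and 8 from B.
So B is the best response.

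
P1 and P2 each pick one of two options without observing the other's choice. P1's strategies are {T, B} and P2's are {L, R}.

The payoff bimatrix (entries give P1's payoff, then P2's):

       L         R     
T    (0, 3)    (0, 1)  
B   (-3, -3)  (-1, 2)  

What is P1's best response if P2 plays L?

Against L, P1 earns 0 from T and -3 from B.
So T is the best response.

T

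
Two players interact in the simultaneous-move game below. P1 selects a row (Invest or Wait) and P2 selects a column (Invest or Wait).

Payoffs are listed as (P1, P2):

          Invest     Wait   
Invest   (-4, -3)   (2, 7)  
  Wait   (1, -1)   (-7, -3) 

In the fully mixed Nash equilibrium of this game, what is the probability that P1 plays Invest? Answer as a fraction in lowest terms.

Let p be the probability that P1 plays Invest. In a completely mixed equilibrium, P2 must be indifferent between Invest and Wait.
P2's expected payoff from Invest is −3p − (1−p); from Wait it is 7p − 3(1−p).
Setting these equal: −2p − 1 = 10p − 3, so p = 1/6.

1/6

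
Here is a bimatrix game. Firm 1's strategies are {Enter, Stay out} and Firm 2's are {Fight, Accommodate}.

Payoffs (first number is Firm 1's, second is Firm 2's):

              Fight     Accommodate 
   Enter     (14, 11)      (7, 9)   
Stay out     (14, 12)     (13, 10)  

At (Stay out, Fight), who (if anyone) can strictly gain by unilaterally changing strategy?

Neither

Firm 1 at (Stay out, Fight) earns 14; deviating to Enter yields 14 — not better.
Firm 2 earns 12; deviating to Accommodate yields 10 — not better.
Neither player can strictly improve; the profile is a Nash equilibrium.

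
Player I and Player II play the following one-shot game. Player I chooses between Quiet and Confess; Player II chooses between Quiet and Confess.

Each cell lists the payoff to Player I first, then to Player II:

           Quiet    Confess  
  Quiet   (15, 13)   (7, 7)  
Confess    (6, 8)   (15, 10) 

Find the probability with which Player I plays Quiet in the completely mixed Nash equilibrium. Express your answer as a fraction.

1/4

Let x be the probability that Player I plays Quiet. In a completely mixed equilibrium, Player II must be indifferent between Quiet and Confess.
Player II's expected payoff from Quiet is 13x + 8(1−x); from Confess it is 7x + 10(1−x).
Setting these equal: 5x + 8 = −3x + 10, so x = 1/4.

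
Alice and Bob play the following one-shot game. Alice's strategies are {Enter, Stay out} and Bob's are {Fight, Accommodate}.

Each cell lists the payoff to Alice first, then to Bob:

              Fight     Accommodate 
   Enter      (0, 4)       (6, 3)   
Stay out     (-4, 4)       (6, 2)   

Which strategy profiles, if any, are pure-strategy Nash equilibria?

(Enter, Fight): Alice gets 0 ≥ -4 from Stay out, and Bob gets 4 ≥ 3 from Accommodate — Nash equilibrium.
(Enter, Accommodate): Bob prefers Fight (4 > 3) — not an equilibrium.
(Stay out, Fight): Alice prefers Enter (0 > -4) — not an equilibrium.
(Stay out, Accommodate): Bob prefers Fight (4 > 2) — not an equilibrium.

(Enter, Fight)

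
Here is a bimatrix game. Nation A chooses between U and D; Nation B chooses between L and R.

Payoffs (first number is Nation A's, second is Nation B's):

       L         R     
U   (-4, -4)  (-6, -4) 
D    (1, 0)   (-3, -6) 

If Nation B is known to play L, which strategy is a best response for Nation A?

Against L, Nation A earns -4 from U and 1 from D.
So D is the best response.

D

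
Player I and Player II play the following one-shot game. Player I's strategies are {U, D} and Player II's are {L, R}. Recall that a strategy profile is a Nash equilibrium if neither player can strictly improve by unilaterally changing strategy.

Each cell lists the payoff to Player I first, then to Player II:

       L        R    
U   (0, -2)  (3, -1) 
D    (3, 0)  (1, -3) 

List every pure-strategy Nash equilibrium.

(U, L): Player I prefers D (3 > 0); Player II prefers R (-1 > -2) — not an equilibrium.
(U, R): Player I gets 3 ≥ 1 from D, and Player II gets -1 ≥ -2 from L — Nash equilibrium.
(D, L): Player I gets 3 ≥ 0 from U, and Player II gets 0 ≥ -3 from R — Nash equilibrium.
(D, R): Player I prefers U (3 > 1); Player II prefers L (0 > -3) — not an equilibrium.

(U, R) and (D, L)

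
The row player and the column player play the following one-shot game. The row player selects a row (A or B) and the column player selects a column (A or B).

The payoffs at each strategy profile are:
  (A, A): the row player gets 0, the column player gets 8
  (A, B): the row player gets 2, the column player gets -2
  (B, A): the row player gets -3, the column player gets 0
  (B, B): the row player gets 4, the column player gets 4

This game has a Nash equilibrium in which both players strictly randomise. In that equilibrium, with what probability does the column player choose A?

Let y be the probability that the column player plays A. In a completely mixed equilibrium, the row player must be indifferent between A and B.
The row player's expected payoff from A is 2(1−y); from B it is −3y + 4(1−y).
Setting these equal: −2y + 2 = −7y + 4, so y = 2/5.

2/5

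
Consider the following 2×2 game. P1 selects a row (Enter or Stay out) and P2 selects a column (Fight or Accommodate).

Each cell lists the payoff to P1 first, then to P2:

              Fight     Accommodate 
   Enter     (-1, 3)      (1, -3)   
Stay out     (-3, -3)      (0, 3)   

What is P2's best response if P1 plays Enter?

Fight

Against Enter, P2 earns 3 from Fight and -3 from Accommodate.
So Fight is the best response.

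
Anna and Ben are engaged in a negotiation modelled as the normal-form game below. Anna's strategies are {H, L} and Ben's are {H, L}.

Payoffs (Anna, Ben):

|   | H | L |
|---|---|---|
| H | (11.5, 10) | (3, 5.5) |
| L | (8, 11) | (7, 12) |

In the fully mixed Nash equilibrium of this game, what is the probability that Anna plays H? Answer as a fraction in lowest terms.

Let p be the probability that Anna plays H. In a completely mixed equilibrium, Ben must be indifferent between H and L.
Ben's expected payoff from H is 10p + 11(1−p); from L it is 5.5p + 12(1−p).
Setting these equal: −p + 11 = −6.5p + 12, so p = 2/11.

2/11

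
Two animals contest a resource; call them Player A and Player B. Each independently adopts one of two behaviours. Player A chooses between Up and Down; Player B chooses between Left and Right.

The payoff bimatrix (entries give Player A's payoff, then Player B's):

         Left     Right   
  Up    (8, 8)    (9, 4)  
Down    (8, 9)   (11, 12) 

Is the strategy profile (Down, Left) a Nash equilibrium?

No

At (Down, Left), Player A earns 8; switching to Up would give 8, so Player A has no profitable deviation.
Player B earns 9; switching to Right would give 12, so Player B would deviate.
Since at least one player can profitably deviate, this is not a Nash equilibrium.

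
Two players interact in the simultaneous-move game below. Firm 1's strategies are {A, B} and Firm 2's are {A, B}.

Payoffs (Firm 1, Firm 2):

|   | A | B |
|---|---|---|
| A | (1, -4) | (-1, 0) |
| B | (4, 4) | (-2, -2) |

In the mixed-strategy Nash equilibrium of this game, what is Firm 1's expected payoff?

First find q, the probability Firm 2 plays A, from Firm 1's indifference between A and B: q − (1−q) = 4q − 2(1−q), giving q = 1/4.
Since Firm 1 is indifferent in equilibrium, Firm 1's expected payoff equals the payoff from either row against (1/4, 3/4). Using A: (1/4) − (3/4) = -1/2.

-1/2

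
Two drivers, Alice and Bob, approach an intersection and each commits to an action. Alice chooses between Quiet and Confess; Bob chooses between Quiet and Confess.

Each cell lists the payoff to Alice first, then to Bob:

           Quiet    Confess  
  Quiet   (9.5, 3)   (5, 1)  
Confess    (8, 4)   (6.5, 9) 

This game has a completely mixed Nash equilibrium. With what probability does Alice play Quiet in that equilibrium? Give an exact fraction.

Let r be the probability that Alice plays Quiet. In a completely mixed equilibrium, Bob must be indifferent between Quiet and Confess.
Bob's expected payoff from Quiet is 3r + 4(1−r); from Confess it is r + 9(1−r).
Setting these equal: −r + 4 = −8r + 9, so r = 5/7.

5/7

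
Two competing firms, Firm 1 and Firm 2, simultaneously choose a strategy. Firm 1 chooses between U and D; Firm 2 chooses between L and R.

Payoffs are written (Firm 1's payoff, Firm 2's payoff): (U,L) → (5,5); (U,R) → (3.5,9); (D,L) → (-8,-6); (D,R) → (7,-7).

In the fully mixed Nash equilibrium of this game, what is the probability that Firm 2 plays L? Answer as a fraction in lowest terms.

Let c be the probability that Firm 2 plays L. In a completely mixed equilibrium, Firm 1 must be indifferent between U and D.
Firm 1's expected payoff from U is 5c + 3.5(1−c); from D it is −8c + 7(1−c).
Setting these equal: 1.5c + 3.5 = −15c + 7, so c = 7/33.

7/33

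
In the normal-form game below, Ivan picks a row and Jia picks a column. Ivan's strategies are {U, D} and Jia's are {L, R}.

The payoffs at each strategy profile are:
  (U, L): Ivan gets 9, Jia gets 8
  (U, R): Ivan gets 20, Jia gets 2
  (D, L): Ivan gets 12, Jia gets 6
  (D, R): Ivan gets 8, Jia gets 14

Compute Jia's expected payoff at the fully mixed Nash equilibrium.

First find p, the probability Ivan plays U, from Jia's indifference between L and R: 8p + 6(1−p) = 2p + 14(1−p), giving p = 4/7.
Since Jia is indifferent in equilibrium, Jia's expected payoff equals the payoff from either column against (4/7, 3/7). Using L: 8(4/7) + 6(3/7) = 50/7.

50/7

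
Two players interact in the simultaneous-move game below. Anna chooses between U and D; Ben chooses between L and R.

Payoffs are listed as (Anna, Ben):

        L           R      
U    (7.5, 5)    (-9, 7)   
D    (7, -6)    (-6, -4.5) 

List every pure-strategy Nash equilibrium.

(U, L): Ben prefers R (7 > 5) — not an equilibrium.
(U, R): Anna prefers D (-6 > -9) — not an equilibrium.
(D, L): Anna prefers U (7.5 > 7); Ben prefers R (-4.5 > -6) — not an equilibrium.
(D, R): Anna gets -6 ≥ -9 from U, and Ben gets -4.5 ≥ -6 from L — Nash equilibrium.

(D, R)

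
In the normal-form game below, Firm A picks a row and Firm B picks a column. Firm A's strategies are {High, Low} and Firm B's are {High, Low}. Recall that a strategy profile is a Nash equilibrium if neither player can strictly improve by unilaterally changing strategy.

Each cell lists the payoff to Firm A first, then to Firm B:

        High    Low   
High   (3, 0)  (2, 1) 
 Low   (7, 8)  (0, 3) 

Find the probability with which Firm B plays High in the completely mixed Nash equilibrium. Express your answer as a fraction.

Let c be the probability that Firm B plays High. In a completely mixed equilibrium, Firm A must be indifferent between High and Low.
Firm A's expected payoff from High is 3c + 2(1−c); from Low it is 7c.
Setting these equal: c + 2 = 7c, so c = 1/3.

1/3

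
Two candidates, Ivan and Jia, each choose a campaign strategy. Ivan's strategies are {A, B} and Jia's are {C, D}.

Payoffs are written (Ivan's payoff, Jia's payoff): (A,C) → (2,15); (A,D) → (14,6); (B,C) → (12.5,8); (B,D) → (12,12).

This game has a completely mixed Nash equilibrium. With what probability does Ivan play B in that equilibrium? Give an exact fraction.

Let r be the probability that Ivan plays A. In a completely mixed equilibrium, Jia must be indifferent between C and D.
Jia's expected payoff from C is 15r + 8(1−r); from D it is 6r + 12(1−r).
Setting these equal: 7r + 8 = −6r + 12, so r = 4/13.
Therefore Ivan plays B with probability 1 − 4/13 = 9/13.

9/13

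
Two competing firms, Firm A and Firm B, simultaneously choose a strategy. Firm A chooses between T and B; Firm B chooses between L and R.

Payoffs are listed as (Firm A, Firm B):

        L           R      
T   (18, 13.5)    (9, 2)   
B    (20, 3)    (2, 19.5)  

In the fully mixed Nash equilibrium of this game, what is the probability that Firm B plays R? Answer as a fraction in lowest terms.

Let y be the probability that Firm B plays L. In a completely mixed equilibrium, Firm A must be indifferent between T and B.
Firm A's expected payoff from T is 18y + 9(1−y); from B it is 20y + 2(1−y).
Setting these equal: 9y + 9 = 18y + 2, so y = 7/9.
Therefore Firm B plays R with probability 1 − 7/9 = 2/9.

2/9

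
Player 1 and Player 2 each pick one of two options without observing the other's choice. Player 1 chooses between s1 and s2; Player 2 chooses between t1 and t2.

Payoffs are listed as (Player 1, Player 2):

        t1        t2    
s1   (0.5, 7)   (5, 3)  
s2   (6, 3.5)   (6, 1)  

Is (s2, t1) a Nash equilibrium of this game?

Yes

At (s2, t1), Player 1 earns 6; switching to s1 would give 0.5, so Player 1 has no profitable deviation.
Player 2 earns 3.5; switching to t2 would give 1, so Player 2 has no profitable deviation.
Neither player can gain by a unilateral deviation, so this profile is a Nash equilibrium.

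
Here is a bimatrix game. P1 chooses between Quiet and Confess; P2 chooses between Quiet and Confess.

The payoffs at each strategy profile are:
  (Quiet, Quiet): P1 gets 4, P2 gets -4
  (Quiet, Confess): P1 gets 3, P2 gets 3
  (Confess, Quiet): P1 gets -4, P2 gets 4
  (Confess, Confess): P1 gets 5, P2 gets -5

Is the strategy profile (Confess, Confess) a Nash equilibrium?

No

At (Confess, Confess), P1 earns 5; switching to Quiet would give 3, so P1 has no profitable deviation.
P2 earns -5; switching to Quiet would give 4, so P2 would deviate.
Since at least one player can profitably deviate, this is not a Nash equilibrium.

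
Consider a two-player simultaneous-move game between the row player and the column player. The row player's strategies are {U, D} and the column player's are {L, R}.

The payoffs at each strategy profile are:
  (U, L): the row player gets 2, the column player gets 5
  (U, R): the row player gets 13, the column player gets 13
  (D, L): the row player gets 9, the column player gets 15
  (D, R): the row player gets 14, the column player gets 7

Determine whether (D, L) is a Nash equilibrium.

At (D, L), the row player earns 9; switching to U would give 2, so the row player has no profitable deviation.
The column player earns 15; switching to R would give 7, so the column player has no profitable deviation.
Neither player can gain by a unilateral deviation, so this profile is a Nash equilibrium.

Yes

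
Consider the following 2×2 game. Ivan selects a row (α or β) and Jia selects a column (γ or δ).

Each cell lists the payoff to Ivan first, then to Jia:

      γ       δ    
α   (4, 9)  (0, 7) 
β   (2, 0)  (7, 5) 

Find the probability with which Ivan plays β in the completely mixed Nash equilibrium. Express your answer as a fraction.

2/7

Let p be the probability that Ivan plays α. In a completely mixed equilibrium, Jia must be indifferent between γ and δ.
Jia's expected payoff from γ is 9p; from δ it is 7p + 5(1−p).
Setting these equal: 9p = 2p + 5, so p = 5/7.
Therefore Ivan plays β with probability 1 − 5/7 = 2/7.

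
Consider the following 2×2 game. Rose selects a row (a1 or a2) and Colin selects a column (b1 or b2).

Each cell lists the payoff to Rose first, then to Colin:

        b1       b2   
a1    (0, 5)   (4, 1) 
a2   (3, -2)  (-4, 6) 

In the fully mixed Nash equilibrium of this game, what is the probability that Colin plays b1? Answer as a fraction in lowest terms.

8/11

Let c be the probability that Colin plays b1. In a completely mixed equilibrium, Rose must be indifferent between a1 and a2.
Rose's expected payoff from a1 is 4(1−c); from a2 it is 3c − 4(1−c).
Setting these equal: −4c + 4 = 7c − 4, so c = 8/11.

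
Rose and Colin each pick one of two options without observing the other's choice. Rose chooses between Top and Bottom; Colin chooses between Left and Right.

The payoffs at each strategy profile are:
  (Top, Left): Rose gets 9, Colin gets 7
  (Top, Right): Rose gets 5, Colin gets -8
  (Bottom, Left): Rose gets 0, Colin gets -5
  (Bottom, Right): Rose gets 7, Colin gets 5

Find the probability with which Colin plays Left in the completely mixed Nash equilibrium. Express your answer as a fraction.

Let q be the probability that Colin plays Left. In a completely mixed equilibrium, Rose must be indifferent between Top and Bottom.
Rose's expected payoff from Top is 9q + 5(1−q); from Bottom it is 7(1−q).
Setting these equal: 4q + 5 = −7q + 7, so q = 2/11.

2/11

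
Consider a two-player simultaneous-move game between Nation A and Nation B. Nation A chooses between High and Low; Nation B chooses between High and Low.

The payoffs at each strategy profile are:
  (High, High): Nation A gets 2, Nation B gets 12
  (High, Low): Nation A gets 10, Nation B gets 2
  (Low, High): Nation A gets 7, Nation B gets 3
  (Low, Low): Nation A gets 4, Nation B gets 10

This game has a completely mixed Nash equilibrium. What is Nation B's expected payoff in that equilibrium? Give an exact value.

114/17

First find x, the probability Nation A plays High, from Nation B's indifference between High and Low: 12x + 3(1−x) = 2x + 10(1−x), giving x = 7/17.
Since Nation B is indifferent in equilibrium, Nation B's expected payoff equals the payoff from either column against (7/17, 10/17). Using High: 12(7/17) + 3(10/17) = 114/17.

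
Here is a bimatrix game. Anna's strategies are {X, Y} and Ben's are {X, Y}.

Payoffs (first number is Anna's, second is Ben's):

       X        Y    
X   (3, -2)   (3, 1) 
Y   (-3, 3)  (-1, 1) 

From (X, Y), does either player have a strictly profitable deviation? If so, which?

Anna at (X, Y) earns 3; deviating to Y yields -1 — not better.
Ben earns 1; deviating to X yields -2 — not better.
Neither player can strictly improve; the profile is a Nash equilibrium.

Neither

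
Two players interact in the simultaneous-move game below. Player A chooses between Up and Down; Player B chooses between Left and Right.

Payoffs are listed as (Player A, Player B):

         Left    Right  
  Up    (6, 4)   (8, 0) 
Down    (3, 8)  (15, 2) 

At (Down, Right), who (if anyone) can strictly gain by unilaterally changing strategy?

Player A at (Down, Right) earns 15; deviating to Up yields 8 — not better.
Player B earns 2; deviating to Left yields 8 — a strict improvement.
Only Player B has a strictly profitable deviation.

Player B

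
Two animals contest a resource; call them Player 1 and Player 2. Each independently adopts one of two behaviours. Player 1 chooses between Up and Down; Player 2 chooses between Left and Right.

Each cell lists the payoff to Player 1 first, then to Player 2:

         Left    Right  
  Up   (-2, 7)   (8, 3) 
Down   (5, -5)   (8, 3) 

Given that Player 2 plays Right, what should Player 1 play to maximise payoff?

Against Right, Player 1 earns 8 from Up and 8 from Down.
So either strategy is a best response.

either — both Up and Down are best responses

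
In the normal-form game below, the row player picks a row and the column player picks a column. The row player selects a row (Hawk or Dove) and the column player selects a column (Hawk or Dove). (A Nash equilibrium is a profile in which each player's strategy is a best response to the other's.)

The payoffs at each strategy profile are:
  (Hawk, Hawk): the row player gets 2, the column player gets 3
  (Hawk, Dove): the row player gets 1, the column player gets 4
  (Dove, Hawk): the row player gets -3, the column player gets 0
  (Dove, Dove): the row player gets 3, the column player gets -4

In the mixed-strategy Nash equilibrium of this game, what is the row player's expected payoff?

9/7

First find q, the probability the column player plays Hawk, from the row player's indifference between Hawk and Dove: 2q + (1−q) = −3q + 3(1−q), giving q = 2/7.
Since the row player is indifferent in equilibrium, the row player's expected payoff equals the payoff from either row against (2/7, 5/7). Using Hawk: 2(2/7) + (5/7) = 9/7.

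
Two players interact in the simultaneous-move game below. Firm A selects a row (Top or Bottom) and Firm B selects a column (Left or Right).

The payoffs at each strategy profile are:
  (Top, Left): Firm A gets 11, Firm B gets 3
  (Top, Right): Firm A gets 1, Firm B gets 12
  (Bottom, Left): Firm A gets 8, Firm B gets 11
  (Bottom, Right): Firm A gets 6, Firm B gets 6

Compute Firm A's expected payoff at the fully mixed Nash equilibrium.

First find q, the probability Firm B plays Left, from Firm A's indifference between Top and Bottom: 11q + (1−q) = 8q + 6(1−q), giving q = 5/8.
Since Firm A is indifferent in equilibrium, Firm A's expected payoff equals the payoff from either row against (5/8, 3/8). Using Top: 11(5/8) + (3/8) = 29/4.

29/4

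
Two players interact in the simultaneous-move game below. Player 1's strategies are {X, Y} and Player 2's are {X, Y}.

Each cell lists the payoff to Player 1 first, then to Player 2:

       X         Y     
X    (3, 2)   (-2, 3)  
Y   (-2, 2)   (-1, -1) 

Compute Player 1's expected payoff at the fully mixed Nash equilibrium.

First find q, the probability Player 2 plays X, from Player 1's indifference between X and Y: 3q − 2(1−q) = −2q − (1−q), giving q = 1/6.
Since Player 1 is indifferent in equilibrium, Player 1's expected payoff equals the payoff from either row against (1/6, 5/6). Using X: 3(1/6) − 2(5/6) = -7/6.

-7/6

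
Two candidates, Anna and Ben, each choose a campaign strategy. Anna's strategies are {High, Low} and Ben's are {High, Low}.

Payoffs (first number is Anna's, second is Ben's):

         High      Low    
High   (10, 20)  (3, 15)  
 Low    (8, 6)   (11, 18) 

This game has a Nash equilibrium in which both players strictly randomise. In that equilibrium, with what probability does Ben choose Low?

Let q be the probability that Ben plays High. In a completely mixed equilibrium, Anna must be indifferent between High and Low.
Anna's expected payoff from High is 10q + 3(1−q); from Low it is 8q + 11(1−q).
Setting these equal: 7q + 3 = −3q + 11, so q = 4/5.
Therefore Ben plays Low with probability 1 − 4/5 = 1/5.

1/5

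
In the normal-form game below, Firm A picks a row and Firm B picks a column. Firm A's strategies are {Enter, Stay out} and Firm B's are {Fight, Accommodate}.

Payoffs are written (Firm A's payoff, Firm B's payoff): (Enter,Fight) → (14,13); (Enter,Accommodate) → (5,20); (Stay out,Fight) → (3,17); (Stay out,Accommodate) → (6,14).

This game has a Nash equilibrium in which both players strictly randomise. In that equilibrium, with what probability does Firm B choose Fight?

Let q be the probability that Firm B plays Fight. In a completely mixed equilibrium, Firm A must be indifferent between Enter and Stay out.
Firm A's expected payoff from Enter is 14q + 5(1−q); from Stay out it is 3q + 6(1−q).
Setting these equal: 9q + 5 = −3q + 6, so q = 1/12.

1/12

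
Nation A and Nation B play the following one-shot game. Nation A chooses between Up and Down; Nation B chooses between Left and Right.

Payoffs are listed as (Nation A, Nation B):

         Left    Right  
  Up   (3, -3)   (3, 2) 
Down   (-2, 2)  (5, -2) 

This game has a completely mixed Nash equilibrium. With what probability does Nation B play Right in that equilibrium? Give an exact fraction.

5/7

Let y be the probability that Nation B plays Left. In a completely mixed equilibrium, Nation A must be indifferent between Up and Down.
Nation A's expected payoff from Up is 3y + 3(1−y); from Down it is −2y + 5(1−y).
Setting these equal: 3 = −7y + 5, so y = 2/7.
Therefore Nation B plays Right with probability 1 − 2/7 = 5/7.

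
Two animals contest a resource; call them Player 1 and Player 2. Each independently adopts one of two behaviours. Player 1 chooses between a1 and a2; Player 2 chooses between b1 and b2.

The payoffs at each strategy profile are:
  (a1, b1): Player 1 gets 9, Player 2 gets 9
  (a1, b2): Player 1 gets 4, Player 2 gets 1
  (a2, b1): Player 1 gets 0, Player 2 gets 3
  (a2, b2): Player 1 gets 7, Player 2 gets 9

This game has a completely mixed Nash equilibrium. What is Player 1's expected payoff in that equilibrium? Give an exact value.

First find y, the probability Player 2 plays b1, from Player 1's indifference between a1 and a2: 9y + 4(1−y) = 7(1−y), giving y = 1/4.
Since Player 1 is indifferent in equilibrium, Player 1's expected payoff equals the payoff from either row against (1/4, 3/4). Using a1: 9(1/4) + 4(3/4) = 21/4.

21/4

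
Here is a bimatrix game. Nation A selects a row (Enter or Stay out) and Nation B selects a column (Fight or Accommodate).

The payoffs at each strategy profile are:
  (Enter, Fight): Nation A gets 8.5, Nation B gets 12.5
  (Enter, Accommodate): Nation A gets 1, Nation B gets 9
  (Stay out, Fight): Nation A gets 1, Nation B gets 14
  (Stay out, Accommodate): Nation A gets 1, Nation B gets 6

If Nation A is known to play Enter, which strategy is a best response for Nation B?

Against Enter, Nation B earns 12.5 from Fight and 9 from Accommodate.
So Fight is the best response.

Fight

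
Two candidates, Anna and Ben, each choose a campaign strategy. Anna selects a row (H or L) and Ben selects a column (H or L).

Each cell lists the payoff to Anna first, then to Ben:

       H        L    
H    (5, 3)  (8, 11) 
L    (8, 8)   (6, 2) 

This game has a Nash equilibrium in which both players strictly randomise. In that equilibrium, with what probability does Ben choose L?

3/5

Let q be the probability that Ben plays H. In a completely mixed equilibrium, Anna must be indifferent between H and L.
Anna's expected payoff from H is 5q + 8(1−q); from L it is 8q + 6(1−q).
Setting these equal: −3q + 8 = 2q + 6, so q = 2/5.
Therefore Ben plays L with probability 1 − 2/5 = 3/5.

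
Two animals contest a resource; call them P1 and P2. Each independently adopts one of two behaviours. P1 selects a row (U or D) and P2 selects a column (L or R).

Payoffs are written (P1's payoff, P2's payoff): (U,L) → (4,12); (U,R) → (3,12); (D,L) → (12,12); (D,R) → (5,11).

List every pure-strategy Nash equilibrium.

(D, L)

(U, L): P1 prefers D (12 > 4) — not an equilibrium.
(U, R): P1 prefers D (5 > 3) — not an equilibrium.
(D, L): P1 gets 12 ≥ 4 from U, and P2 gets 12 ≥ 11 from R — Nash equilibrium.
(D, R): P2 prefers L (12 > 11) — not an equilibrium.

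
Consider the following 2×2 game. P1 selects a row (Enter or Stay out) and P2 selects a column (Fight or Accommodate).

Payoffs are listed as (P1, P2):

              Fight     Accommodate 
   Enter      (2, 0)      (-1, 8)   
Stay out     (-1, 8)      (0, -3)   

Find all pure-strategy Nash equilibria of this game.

none

(Enter, Fight): P2 prefers Accommodate (8 > 0) — not an equilibrium.
(Enter, Accommodate): P1 prefers Stay out (0 > -1) — not an equilibrium.
(Stay out, Fight): P1 prefers Enter (2 > -1) — not an equilibrium.
(Stay out, Accommodate): P2 prefers Fight (8 > -3) — not an equilibrium.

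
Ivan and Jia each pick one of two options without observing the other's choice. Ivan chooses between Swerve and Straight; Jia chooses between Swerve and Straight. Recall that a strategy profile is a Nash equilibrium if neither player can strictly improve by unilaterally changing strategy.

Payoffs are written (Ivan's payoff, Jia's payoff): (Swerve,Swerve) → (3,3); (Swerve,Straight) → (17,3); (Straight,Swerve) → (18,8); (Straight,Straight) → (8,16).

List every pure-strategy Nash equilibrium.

(Swerve, Straight)

(Swerve, Swerve): Ivan prefers Straight (18 > 3) — not an equilibrium.
(Swerve, Straight): Ivan gets 17 ≥ 8 from Straight, and Jia gets 3 ≥ 3 from Swerve — Nash equilibrium.
(Straight, Swerve): Jia prefers Straight (16 > 8) — not an equilibrium.
(Straight, Straight): Ivan prefers Swerve (17 > 8) — not an equilibrium.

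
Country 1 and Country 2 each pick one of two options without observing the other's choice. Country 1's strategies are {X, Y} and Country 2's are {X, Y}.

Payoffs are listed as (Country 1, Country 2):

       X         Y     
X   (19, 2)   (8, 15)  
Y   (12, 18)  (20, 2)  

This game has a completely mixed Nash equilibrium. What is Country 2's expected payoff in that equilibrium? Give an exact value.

First find x, the probability Country 1 plays X, from Country 2's indifference between X and Y: 2x + 18(1−x) = 15x + 2(1−x), giving x = 16/29.
Since Country 2 is indifferent in equilibrium, Country 2's expected payoff equals the payoff from either column against (16/29, 13/29). Using X: 2(16/29) + 18(13/29) = 266/29.

266/29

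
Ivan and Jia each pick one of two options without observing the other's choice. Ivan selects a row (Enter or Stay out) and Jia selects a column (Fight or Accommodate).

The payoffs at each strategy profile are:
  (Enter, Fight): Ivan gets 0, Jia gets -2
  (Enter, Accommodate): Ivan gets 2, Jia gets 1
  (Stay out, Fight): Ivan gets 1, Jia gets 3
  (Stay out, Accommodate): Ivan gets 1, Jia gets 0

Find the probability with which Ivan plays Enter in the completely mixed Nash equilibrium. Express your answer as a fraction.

Let r be the probability that Ivan plays Enter. In a completely mixed equilibrium, Jia must be indifferent between Fight and Accommodate.
Jia's expected payoff from Fight is −2r + 3(1−r); from Accommodate it is r.
Setting these equal: −5r + 3 = r, so r = 1/2.

1/2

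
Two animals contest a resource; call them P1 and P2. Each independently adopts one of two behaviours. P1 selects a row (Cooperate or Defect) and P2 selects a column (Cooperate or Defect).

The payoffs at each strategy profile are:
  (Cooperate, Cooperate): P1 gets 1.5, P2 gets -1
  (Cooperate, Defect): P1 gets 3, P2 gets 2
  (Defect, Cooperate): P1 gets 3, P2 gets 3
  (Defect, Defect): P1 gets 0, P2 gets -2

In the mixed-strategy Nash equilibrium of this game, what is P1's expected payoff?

First find y, the probability P2 plays Cooperate, from P1's indifference between Cooperate and Defect: 1.5y + 3(1−y) = 3y, giving y = 2/3.
Since P1 is indifferent in equilibrium, P1's expected payoff equals the payoff from either row against (2/3, 1/3). Using Cooperate: 1.5(2/3) + 3(1/3) = 2.

2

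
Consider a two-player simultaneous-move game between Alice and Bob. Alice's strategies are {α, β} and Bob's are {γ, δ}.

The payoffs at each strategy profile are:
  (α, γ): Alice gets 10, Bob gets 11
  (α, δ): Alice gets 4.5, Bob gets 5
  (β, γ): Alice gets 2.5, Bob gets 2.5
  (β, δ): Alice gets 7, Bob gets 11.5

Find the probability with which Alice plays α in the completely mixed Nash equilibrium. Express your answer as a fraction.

Let p be the probability that Alice plays α. In a completely mixed equilibrium, Bob must be indifferent between γ and δ.
Bob's expected payoff from γ is 11p + 2.5(1−p); from δ it is 5p + 11.5(1−p).
Setting these equal: 8.5p + 2.5 = −6.5p + 11.5, so p = 3/5.

3/5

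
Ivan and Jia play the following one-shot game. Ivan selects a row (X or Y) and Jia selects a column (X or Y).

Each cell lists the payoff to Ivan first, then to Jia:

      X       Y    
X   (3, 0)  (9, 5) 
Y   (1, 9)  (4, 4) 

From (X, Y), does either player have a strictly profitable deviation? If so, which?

Neither

Ivan at (X, Y) earns 9; deviating to Y yields 4 — not better.
Jia earns 5; deviating to X yields 0 — not better.
Neither player can strictly improve; the profile is a Nash equilibrium.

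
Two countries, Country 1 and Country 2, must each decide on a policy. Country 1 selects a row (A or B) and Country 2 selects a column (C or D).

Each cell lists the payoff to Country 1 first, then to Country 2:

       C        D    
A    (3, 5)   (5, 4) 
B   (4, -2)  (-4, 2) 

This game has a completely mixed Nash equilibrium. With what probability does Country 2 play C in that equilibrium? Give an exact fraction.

9/10

Let c be the probability that Country 2 plays C. In a completely mixed equilibrium, Country 1 must be indifferent between A and B.
Country 1's expected payoff from A is 3c + 5(1−c); from B it is 4c − 4(1−c).
Setting these equal: −2c + 5 = 8c − 4, so c = 9/10.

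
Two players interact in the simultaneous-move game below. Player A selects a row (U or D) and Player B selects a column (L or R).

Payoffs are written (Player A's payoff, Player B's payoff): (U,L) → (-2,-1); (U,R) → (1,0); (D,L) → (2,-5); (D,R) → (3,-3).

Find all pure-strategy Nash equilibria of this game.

(D, R)

(U, L): Player A prefers D (2 > -2); Player B prefers R (0 > -1) — not an equilibrium.
(U, R): Player A prefers D (3 > 1) — not an equilibrium.
(D, L): Player B prefers R (-3 > -5) — not an equilibrium.
(D, R): Player A gets 3 ≥ 1 from U, and Player B gets -3 ≥ -5 from L — Nash equilibrium.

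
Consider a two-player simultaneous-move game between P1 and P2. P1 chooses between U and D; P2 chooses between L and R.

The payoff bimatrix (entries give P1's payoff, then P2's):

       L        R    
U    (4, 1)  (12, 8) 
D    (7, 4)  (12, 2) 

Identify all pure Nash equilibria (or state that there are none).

(U, R) and (D, L)

(U, L): P1 prefers D (7 > 4); P2 prefers R (8 > 1) — not an equilibrium.
(U, R): P1 gets 12 ≥ 12 from D, and P2 gets 8 ≥ 1 from L — Nash equilibrium.
(D, L): P1 gets 7 ≥ 4 from U, and P2 gets 4 ≥ 2 from R — Nash equilibrium.
(D, R): P2 prefers L (4 > 2) — not an equilibrium.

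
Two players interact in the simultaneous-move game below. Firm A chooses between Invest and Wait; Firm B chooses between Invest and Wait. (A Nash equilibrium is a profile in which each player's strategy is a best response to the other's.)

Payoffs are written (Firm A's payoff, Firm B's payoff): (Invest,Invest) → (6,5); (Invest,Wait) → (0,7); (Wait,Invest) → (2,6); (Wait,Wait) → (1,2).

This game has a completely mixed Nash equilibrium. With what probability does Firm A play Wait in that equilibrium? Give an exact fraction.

1/3

Let p be the probability that Firm A plays Invest. In a completely mixed equilibrium, Firm B must be indifferent between Invest and Wait.
Firm B's expected payoff from Invest is 5p + 6(1−p); from Wait it is 7p + 2(1−p).
Setting these equal: −p + 6 = 5p + 2, so p = 2/3.
Therefore Firm A plays Wait with probability 1 − 2/3 = 1/3.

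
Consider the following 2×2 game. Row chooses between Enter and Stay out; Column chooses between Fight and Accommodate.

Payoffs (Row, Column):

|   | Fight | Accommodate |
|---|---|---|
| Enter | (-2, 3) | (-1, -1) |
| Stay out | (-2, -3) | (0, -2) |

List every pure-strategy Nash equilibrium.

(Enter, Fight): Row gets -2 ≥ -2 from Stay out, and Column gets 3 ≥ -1 from Accommodate — Nash equilibrium.
(Enter, Accommodate): Row prefers Stay out (0 > -1); Column prefers Fight (3 > -1) — not an equilibrium.
(Stay out, Fight): Column prefers Accommodate (-2 > -3) — not an equilibrium.
(Stay out, Accommodate): Row gets 0 ≥ -1 from Enter, and Column gets -2 ≥ -3 from Fight — Nash equilibrium.

(Enter, Fight) and (Stay out, Accommodate)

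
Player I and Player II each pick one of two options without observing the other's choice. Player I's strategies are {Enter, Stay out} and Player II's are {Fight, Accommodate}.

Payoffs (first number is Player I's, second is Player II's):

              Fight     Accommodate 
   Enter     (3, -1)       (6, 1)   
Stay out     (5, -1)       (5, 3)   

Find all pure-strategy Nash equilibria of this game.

(Enter, Accommodate)

(Enter, Fight): Player I prefers Stay out (5 > 3); Player II prefers Accommodate (1 > -1) — not an equilibrium.
(Enter, Accommodate): Player I gets 6 ≥ 5 from Stay out, and Player II gets 1 ≥ -1 from Fight — Nash equilibrium.
(Stay out, Fight): Player II prefers Accommodate (3 > -1) — not an equilibrium.
(Stay out, Accommodate): Player I prefers Enter (6 > 5) — not an equilibrium.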